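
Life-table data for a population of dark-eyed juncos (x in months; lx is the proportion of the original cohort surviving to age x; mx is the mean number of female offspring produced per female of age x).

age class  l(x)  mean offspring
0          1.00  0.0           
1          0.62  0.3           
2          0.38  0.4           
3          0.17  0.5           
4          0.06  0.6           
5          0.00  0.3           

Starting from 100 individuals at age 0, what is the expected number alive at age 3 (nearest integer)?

Expected survivors = N0 · l_3 = 100 × 0.17 = 17 → 17

17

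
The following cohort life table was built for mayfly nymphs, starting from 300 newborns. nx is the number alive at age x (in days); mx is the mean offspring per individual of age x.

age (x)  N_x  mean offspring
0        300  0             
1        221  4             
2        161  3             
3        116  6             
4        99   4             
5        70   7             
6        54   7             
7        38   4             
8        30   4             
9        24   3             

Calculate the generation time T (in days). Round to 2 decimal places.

lx = nx/n0 = nx/300: 1, 0.73667…, 0.53667…, 0.38667…, 0.33, 0.23333…, 0.18, 0.12667…, 0.1, 0.08
lx·mx: 0, 2.946667…, 1.61…, 2.32…, 1.32, 1.633333…, 1.26, 0.506667…, 0.4, 0.24 → R0 = 12.236667…
x·lx·mx: 0, 2.946667…, 3.22…, 6.96…, 5.28, 8.166667…, 7.56, 3.546667…, 3.2, 2.16 → Σ = 43.04…
T = 43.04… / 12.236667… = 3.517298… → 3.52

3.52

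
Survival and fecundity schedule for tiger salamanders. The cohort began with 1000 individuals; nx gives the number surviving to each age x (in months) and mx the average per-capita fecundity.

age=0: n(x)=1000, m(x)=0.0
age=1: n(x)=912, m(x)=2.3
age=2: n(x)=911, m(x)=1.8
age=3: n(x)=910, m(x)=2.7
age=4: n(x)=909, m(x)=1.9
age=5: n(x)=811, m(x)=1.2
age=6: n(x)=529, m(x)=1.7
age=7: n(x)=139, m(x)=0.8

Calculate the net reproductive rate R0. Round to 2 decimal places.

9.91

lx = nx/n0 = nx/1000: 1, 0.912, 0.911, 0.91, 0.909, 0.811, 0.529, 0.139
lx·mx by age: 0, 2.0976, 1.6398, 2.457, 1.7271, 0.9732, 0.8993, 0.1112
R0 = Σ lx·mx = 9.9052 → 9.91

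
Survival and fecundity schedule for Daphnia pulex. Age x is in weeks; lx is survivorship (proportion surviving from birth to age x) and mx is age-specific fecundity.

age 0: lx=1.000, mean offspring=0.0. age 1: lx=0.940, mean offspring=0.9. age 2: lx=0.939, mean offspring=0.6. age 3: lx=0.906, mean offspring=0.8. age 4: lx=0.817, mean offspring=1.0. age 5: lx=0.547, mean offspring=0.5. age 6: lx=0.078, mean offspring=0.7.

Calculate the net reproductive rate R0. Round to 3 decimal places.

3.279

lx·mx by age: 0, 0.846, 0.5634, 0.7248, 0.817, 0.2735, 0.0546
R0 = Σ lx·mx = 3.2793 → 3.279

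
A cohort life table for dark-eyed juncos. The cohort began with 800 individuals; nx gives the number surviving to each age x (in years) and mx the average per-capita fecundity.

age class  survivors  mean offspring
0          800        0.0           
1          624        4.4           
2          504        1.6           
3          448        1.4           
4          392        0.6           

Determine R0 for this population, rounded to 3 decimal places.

5.518

lx = nx/n0 = nx/800: 1, 0.78, 0.63, 0.56, 0.49
lx·mx by age: 0, 3.432, 1.008, 0.784, 0.294
R0 = Σ lx·mx = 5.518 → 5.518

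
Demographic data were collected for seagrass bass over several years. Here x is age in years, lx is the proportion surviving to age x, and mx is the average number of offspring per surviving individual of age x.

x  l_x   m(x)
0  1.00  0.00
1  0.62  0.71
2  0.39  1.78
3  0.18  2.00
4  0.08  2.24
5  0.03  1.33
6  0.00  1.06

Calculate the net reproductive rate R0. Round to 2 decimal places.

lx·mx by age: 0, 0.4402, 0.6942, 0.36, 0.1792, 0.0399, 0
R0 = Σ lx·mx = 1.7135 → 1.71

1.71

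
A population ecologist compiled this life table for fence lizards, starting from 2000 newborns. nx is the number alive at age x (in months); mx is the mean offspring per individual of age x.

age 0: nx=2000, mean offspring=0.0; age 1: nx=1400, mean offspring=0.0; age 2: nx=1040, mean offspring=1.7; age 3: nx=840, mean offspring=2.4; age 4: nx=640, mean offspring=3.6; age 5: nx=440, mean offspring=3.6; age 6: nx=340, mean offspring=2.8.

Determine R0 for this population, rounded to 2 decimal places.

4.31

lx = nx/n0 = nx/2000: 1, 0.7, 0.52, 0.42, 0.32, 0.22, 0.17
lx·mx by age: 0, 0, 0.884, 1.008, 1.152, 0.792, 0.476
R0 = Σ lx·mx = 4.312 → 4.31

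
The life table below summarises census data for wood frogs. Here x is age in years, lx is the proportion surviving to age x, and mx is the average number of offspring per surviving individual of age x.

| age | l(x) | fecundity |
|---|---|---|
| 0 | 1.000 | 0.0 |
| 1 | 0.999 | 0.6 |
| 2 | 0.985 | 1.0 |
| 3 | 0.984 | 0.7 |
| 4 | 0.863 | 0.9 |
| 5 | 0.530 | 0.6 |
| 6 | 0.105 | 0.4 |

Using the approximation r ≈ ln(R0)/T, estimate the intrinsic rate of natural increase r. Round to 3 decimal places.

R0 = Σ lx·mx = 0 + 0.5994 + 0.985 + 0.6888 + 0.7767 + 0.318 + 0.042 = 3.4099
Σ x·lx·mx = 9.5846; T = 9.5846/3.4099 = 2.81082…
r ≈ ln(R0)/T = ln(3.4099)/2.81082… = 0.43642… → 0.436

0.436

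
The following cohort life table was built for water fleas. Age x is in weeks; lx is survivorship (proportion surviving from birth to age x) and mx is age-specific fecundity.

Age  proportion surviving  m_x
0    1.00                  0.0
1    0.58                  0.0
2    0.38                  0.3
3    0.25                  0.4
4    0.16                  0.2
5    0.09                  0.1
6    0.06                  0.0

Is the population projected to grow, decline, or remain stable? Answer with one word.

R0 = Σ lx·mx = 0 + 0 + 0.114 + 0.1 + 0.032 + 0.009 + 0 = 0.255
R0 < 1, so the population is declining.

declining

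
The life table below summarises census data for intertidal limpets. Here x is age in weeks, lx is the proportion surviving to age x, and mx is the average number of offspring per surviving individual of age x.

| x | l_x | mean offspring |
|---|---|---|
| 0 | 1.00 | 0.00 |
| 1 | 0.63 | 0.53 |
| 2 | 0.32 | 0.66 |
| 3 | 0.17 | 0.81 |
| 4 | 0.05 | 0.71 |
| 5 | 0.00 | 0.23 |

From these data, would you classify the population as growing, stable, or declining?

R0 = Σ lx·mx = 0 + 0.3339 + 0.2112 + 0.1377 + 0.0355 + 0 = 0.7183
R0 < 1, so the population is declining.

declining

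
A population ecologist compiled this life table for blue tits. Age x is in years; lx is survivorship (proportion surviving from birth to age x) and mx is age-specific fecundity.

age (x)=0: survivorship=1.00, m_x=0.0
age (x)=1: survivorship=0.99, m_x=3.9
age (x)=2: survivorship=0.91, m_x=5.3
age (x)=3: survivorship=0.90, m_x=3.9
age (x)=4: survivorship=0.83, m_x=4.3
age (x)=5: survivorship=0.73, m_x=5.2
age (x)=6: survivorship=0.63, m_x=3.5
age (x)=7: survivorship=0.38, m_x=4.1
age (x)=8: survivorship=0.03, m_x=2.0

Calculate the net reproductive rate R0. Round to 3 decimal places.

23.382

lx·mx by age: 0, 3.861, 4.823, 3.51, 3.569, 3.796, 2.205, 1.558, 0.06
R0 = Σ lx·mx = 23.382 → 23.382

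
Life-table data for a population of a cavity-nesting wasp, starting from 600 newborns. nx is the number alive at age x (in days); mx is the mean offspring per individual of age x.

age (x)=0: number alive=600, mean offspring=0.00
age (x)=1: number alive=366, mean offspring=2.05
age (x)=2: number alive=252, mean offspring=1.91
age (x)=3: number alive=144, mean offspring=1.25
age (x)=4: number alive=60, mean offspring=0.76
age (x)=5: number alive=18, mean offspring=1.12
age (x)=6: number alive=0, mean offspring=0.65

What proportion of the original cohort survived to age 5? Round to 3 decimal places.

l_5 = n_5/n_0 = 18/600 = 0.03 → 0.030

0.030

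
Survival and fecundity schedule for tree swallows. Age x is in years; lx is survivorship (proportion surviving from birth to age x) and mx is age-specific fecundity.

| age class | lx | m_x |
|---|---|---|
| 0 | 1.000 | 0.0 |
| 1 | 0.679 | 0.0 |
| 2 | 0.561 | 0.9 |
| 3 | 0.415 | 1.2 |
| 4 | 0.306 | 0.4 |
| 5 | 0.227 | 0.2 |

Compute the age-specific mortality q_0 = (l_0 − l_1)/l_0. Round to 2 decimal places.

0.32

q_0 = (l_0 − l_1) / l_0 = (1 − 0.679) / 1
     = 0.321 / 1 = 0.321 → 0.32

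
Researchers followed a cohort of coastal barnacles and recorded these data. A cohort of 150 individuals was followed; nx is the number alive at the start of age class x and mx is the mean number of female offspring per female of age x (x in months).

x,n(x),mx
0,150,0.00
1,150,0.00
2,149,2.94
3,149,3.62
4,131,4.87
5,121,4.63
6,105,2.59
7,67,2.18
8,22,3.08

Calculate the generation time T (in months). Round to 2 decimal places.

lx = nx/n0 = nx/150: 1, 1, 0.99333…, 0.99333…, 0.87333…, 0.80667…, 0.7, 0.44667…, 0.14667…
lx·mx: 0, 0, 2.9204…, 3.595867…, 4.253133…, 3.734867…, 1.813, 0.973733…, 0.451733… → R0 = 17.742733…
x·lx·mx: 0, 0, 5.8408…, 10.7876…, 17.012533…, 18.674333…, 10.878, 6.816133…, 3.613867… → Σ = 73.623267…
T = 73.623267… / 17.742733… = 4.149488… → 4.15

4.15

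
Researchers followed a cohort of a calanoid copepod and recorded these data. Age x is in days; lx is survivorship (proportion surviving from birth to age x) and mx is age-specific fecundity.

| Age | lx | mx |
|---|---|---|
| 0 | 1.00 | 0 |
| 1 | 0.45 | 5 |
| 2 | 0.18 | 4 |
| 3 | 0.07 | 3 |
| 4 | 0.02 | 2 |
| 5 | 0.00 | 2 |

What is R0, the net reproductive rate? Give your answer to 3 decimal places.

3.220

lx·mx by age: 0, 2.25, 0.72, 0.21, 0.04, 0
R0 = Σ lx·mx = 3.22 → 3.220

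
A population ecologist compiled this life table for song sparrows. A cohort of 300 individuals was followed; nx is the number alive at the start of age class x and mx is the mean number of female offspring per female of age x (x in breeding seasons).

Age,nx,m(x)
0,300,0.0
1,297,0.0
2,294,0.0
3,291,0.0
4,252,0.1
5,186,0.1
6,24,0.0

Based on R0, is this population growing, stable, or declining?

declining

lx = nx/n0 = nx/300: 1, 0.99, 0.98, 0.97, 0.84, 0.62, 0.08
R0 = Σ lx·mx = 0 + 0 + 0 + 0 + 0.084 + 0.062 + 0 = 0.146
R0 < 1, so the population is declining.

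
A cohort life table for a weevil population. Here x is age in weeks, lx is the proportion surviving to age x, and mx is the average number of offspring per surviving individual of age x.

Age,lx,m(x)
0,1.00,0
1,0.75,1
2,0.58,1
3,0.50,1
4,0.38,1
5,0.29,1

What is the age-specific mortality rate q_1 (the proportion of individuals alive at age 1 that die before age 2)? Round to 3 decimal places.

0.227

q_1 = (l_1 − l_2) / l_1 = (0.75 − 0.58) / 0.75
     = 0.17 / 0.75 = 0.226667… → 0.227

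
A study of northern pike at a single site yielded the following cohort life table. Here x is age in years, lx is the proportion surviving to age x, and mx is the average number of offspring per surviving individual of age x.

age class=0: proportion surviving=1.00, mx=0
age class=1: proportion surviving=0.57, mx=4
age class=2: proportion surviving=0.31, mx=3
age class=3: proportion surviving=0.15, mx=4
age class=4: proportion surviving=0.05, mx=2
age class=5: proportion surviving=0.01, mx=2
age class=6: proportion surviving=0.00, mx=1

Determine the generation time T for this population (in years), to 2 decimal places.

1.64

lx·mx: 0, 2.28, 0.93, 0.6, 0.1, 0.02, 0 → R0 = 3.93
x·lx·mx: 0, 2.28, 1.86, 1.8, 0.4, 0.1, 0 → Σ = 6.44
T = 6.44 / 3.93 = 1.638677… → 1.64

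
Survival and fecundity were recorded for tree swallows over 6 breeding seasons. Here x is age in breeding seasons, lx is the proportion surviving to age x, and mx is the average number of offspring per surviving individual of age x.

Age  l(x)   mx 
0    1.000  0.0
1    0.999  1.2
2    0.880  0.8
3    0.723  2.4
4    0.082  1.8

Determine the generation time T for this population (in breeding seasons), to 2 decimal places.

lx·mx: 0, 1.1988, 0.704, 1.7352, 0.1476 → R0 = 3.7856
x·lx·mx: 0, 1.1988, 1.408, 5.2056, 0.5904 → Σ = 8.4028
T = 8.4028 / 3.7856 = 2.219675… → 2.22

2.22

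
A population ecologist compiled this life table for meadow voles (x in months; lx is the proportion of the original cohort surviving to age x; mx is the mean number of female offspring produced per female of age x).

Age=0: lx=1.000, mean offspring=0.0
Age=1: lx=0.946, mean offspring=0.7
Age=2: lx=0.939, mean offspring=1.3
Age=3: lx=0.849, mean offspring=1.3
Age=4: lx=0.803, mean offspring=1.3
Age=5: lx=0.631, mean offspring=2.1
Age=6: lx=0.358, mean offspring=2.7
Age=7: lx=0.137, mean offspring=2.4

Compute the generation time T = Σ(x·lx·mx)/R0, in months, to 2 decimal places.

lx·mx: 0, 0.6622, 1.2207, 1.1037, 1.0439, 1.3251, 0.9666, 0.3288 → R0 = 6.651
x·lx·mx: 0, 0.6622, 2.4414, 3.3111, 4.1756, 6.6255, 5.7996, 2.3016 → Σ = 25.317
T = 25.317 / 6.651 = 3.806495… → 3.81

3.81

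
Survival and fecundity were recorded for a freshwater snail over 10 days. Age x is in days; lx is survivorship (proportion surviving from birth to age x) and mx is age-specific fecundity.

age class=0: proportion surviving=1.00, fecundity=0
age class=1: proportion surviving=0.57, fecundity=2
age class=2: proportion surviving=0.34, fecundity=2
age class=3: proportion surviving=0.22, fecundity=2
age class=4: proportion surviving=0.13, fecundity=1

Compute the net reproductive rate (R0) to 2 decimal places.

2.39

lx·mx by age: 0, 1.14, 0.68, 0.44, 0.13
R0 = Σ lx·mx = 2.39 → 2.39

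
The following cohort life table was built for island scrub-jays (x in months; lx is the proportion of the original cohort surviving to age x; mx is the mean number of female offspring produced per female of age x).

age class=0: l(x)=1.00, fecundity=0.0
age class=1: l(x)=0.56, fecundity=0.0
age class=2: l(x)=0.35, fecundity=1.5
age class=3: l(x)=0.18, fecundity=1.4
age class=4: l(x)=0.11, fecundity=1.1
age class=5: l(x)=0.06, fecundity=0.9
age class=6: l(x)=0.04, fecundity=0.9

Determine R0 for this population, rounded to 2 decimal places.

0.99

lx·mx by age: 0, 0, 0.525, 0.252, 0.121, 0.054, 0.036
R0 = Σ lx·mx = 0.988 → 0.99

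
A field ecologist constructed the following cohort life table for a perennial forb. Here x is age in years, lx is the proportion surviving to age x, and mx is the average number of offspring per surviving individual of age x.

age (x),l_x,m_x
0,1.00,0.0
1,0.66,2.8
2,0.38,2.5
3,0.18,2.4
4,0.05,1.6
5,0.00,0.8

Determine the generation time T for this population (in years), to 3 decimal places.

1.621

lx·mx: 0, 1.848, 0.95, 0.432, 0.08, 0 → R0 = 3.31
x·lx·mx: 0, 1.848, 1.9, 1.296, 0.32, 0 → Σ = 5.364
T = 5.364 / 3.31 = 1.620544… → 1.621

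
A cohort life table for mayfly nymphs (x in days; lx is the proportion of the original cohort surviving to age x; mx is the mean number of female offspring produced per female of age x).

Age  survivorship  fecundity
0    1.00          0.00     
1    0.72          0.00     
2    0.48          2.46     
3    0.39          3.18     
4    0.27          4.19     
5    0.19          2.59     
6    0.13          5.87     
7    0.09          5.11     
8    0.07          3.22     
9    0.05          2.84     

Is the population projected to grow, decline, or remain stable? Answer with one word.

R0 = Σ lx·mx = 0 + 0 + 1.1808 + 1.2402 + 1.1313 + 0.4921 + 0.7631 + 0.4599 + 0.2254 + 0.142 = 5.6348
R0 > 1, so the population is growing.

growing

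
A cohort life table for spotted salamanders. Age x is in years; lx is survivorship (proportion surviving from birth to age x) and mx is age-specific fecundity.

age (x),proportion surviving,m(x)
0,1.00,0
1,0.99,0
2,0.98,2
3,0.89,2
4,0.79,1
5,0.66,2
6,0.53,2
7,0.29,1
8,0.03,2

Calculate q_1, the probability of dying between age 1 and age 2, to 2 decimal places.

0.01

q_1 = (l_1 − l_2) / l_1 = (0.99 − 0.98) / 0.99
     = 0.01 / 0.99 = 0.010101… → 0.01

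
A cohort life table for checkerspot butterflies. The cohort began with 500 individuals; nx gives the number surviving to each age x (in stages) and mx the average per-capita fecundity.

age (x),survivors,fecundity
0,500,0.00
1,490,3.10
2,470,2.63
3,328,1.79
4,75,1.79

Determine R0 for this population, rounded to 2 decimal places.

6.95

lx = nx/n0 = nx/500: 1, 0.98, 0.94, 0.656, 0.15
lx·mx by age: 0, 3.038, 2.4722, 1.17424, 0.2685
R0 = Σ lx·mx = 6.95294 → 6.95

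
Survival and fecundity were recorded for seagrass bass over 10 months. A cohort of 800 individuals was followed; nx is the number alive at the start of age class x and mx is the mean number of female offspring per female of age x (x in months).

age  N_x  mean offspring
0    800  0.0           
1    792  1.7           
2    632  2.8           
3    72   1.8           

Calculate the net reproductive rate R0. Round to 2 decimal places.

4.06

lx = nx/n0 = nx/800: 1, 0.99, 0.79, 0.09
lx·mx by age: 0, 1.683, 2.212, 0.162
R0 = Σ lx·mx = 4.057 → 4.06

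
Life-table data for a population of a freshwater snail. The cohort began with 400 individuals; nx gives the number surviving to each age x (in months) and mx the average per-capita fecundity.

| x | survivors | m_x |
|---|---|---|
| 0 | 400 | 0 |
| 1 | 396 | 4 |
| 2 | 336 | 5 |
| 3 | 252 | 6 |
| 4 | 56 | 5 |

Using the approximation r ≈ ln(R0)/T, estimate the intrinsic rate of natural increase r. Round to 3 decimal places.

lx = nx/n0 = nx/400: 1, 0.99, 0.84, 0.63, 0.14
R0 = Σ lx·mx = 0 + 3.96 + 4.2 + 3.78 + 0.7 = 12.64
Σ x·lx·mx = 26.5; T = 26.5/12.64 = 2.09652…
r ≈ ln(R0)/T = ln(12.64)/2.09652… = 1.21004… → 1.210

1.210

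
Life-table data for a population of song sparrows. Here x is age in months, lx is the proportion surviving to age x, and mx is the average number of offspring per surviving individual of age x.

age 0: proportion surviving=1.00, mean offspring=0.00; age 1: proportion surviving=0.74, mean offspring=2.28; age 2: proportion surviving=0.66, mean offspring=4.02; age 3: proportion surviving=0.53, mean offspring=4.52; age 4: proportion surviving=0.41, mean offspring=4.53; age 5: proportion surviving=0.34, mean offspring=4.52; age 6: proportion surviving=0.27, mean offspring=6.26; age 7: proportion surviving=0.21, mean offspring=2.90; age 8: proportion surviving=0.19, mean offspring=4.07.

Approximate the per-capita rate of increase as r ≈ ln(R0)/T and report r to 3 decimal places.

R0 = Σ lx·mx = 0 + 1.6872 + 2.6532 + 2.3956 + 1.8573 + 1.5368 + 1.6902 + 0.609 + 0.7733 = 13.2026
Σ x·lx·mx = 49.8842; T = 49.8842/13.2026 = 3.77836…
r ≈ ln(R0)/T = ln(13.2026)/3.77836… = 0.68295… → 0.683

0.683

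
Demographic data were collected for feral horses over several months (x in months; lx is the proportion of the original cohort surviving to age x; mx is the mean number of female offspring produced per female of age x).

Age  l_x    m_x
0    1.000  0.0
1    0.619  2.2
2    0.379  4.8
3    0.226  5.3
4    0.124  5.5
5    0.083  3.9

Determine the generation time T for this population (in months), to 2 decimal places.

lx·mx: 0, 1.3618, 1.8192, 1.1978, 0.682, 0.3237 → R0 = 5.3845
x·lx·mx: 0, 1.3618, 3.6384, 3.5934, 2.728, 1.6185 → Σ = 12.9401
T = 12.9401 / 5.3845 = 2.403213… → 2.40

2.40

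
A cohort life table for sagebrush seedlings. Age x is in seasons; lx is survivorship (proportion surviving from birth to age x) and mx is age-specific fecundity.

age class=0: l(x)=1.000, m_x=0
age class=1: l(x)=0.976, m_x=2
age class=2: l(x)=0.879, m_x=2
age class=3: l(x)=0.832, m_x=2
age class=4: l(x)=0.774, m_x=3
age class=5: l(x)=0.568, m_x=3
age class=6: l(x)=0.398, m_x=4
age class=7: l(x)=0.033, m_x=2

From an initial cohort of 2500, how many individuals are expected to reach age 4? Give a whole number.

Expected survivors = N0 · l_4 = 2500 × 0.774 = 1935 → 1935

1935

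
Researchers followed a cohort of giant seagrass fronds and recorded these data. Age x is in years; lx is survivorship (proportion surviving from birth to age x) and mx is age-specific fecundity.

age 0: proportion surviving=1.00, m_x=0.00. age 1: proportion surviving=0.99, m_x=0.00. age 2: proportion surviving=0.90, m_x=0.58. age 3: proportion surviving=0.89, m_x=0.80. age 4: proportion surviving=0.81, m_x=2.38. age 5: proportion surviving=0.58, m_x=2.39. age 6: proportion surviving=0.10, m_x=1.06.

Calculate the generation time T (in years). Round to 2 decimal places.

3.97

lx·mx: 0, 0, 0.522, 0.712, 1.9278, 1.3862, 0.106 → R0 = 4.654
x·lx·mx: 0, 0, 1.044, 2.136, 7.7112, 6.931, 0.636 → Σ = 18.4582
T = 18.4582 / 4.654 = 3.966094… → 3.97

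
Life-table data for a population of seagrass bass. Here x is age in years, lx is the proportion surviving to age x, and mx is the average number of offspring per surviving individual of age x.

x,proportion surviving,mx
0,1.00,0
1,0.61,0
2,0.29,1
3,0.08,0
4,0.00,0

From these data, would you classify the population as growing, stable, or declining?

R0 = Σ lx·mx = 0 + 0 + 0.29 + 0 + 0 = 0.29
R0 < 1, so the population is declining.

declining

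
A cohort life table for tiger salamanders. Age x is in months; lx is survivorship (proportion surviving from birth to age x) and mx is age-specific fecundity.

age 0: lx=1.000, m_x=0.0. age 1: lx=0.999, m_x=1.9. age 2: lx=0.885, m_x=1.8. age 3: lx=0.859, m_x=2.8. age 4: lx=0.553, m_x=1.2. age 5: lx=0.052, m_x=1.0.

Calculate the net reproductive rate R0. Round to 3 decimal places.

6.612

lx·mx by age: 0, 1.8981, 1.593, 2.4052, 0.6636, 0.052
R0 = Σ lx·mx = 6.6119 → 6.612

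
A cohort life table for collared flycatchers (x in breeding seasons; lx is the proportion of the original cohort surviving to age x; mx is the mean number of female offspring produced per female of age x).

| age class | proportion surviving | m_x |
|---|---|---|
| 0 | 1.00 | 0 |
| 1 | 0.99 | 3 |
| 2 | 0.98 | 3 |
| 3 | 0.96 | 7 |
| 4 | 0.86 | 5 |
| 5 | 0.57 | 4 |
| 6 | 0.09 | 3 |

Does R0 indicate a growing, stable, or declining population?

growing

R0 = Σ lx·mx = 0 + 2.97 + 2.94 + 6.72 + 4.3 + 2.28 + 0.27 = 19.48
R0 > 1, so the population is growing.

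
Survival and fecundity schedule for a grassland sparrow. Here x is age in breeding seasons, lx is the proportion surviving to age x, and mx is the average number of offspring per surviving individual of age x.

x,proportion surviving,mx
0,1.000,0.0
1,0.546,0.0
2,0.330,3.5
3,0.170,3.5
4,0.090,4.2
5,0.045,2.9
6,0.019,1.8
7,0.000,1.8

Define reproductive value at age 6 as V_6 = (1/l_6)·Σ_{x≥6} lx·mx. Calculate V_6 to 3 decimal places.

lx·mx for x ≥ 6: 0.0342, 0 → sum = 0.0342
V_6 = 0.0342 / l_6 = 0.0342 / 0.019 = 1.8 → 1.800

1.800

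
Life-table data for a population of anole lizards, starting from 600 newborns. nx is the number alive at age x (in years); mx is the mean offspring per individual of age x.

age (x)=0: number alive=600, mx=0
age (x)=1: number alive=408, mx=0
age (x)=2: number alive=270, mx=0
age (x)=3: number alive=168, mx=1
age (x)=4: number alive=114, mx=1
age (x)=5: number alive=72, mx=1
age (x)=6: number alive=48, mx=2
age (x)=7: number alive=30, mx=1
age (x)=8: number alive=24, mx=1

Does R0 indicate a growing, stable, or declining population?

lx = nx/n0 = nx/600: 1, 0.68, 0.45, 0.28, 0.19, 0.12, 0.08, 0.05, 0.04
R0 = Σ lx·mx = 0 + 0 + 0 + 0.28 + 0.19 + 0.12 + 0.16 + 0.05 + 0.04 = 0.84
R0 < 1, so the population is declining.

declining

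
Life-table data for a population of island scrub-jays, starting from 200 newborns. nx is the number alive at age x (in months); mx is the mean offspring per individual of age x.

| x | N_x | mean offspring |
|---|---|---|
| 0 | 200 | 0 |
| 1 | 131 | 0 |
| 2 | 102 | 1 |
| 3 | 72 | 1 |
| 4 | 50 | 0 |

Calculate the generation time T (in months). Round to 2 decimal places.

lx = nx/n0 = nx/200: 1, 0.655, 0.51, 0.36, 0.25
lx·mx: 0, 0, 0.51, 0.36, 0 → R0 = 0.87
x·lx·mx: 0, 0, 1.02, 1.08, 0 → Σ = 2.1
T = 2.1 / 0.87 = 2.413793… → 2.41

2.41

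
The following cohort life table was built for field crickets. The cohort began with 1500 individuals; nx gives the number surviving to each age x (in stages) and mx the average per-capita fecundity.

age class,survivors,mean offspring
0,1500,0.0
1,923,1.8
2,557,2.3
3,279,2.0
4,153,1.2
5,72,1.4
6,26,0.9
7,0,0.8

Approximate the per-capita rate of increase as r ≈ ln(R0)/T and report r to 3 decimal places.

lx = nx/n0 = nx/1500: 1, 0.61533…, 0.37133…, 0.186, 0.102, 0.048, 0.01733…, 0
R0 = Σ lx·mx = 0 + 1.1076… + 0.85407… + 0.372 + 0.1224 + 0.0672 + 0.0156… + 0 = 2.538867…
Σ x·lx·mx = 4.850933…; T = 4.850933…/2.538867… = 1.91067…
r ≈ ln(R0)/T = ln(2.538867…)/1.91067… = 0.48764… → 0.488

0.488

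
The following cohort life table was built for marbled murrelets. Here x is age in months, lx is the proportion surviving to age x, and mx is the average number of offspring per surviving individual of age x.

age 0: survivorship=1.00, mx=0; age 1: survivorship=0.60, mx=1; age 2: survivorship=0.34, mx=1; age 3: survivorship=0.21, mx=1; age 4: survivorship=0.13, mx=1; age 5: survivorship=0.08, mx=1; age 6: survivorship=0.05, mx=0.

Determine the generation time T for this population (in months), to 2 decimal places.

lx·mx: 0, 0.6, 0.34, 0.21, 0.13, 0.08, 0 → R0 = 1.36
x·lx·mx: 0, 0.6, 0.68, 0.63, 0.52, 0.4, 0 → Σ = 2.83
T = 2.83 / 1.36 = 2.080882… → 2.08

2.08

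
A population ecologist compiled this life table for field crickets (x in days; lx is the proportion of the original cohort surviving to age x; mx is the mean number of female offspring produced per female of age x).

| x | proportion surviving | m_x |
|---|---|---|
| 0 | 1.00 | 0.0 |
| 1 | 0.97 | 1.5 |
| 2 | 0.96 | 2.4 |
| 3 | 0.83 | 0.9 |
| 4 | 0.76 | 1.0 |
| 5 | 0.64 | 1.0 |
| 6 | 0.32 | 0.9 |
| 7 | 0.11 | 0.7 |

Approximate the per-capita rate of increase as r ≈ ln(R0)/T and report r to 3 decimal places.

0.685

R0 = Σ lx·mx = 0 + 1.455 + 2.304 + 0.747 + 0.76 + 0.64 + 0.288 + 0.077 = 6.271
Σ x·lx·mx = 16.811; T = 16.811/6.271 = 2.68075…
r ≈ ln(R0)/T = ln(6.271)/2.68075… = 0.68486… → 0.685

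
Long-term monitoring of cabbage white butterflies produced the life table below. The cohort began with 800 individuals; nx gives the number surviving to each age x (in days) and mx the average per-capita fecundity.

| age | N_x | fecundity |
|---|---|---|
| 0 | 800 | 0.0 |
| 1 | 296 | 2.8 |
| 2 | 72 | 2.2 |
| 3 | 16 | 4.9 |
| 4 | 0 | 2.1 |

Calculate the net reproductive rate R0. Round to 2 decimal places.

1.33

lx = nx/n0 = nx/800: 1, 0.37, 0.09, 0.02, 0
lx·mx by age: 0, 1.036, 0.198, 0.098, 0
R0 = Σ lx·mx = 1.332 → 1.33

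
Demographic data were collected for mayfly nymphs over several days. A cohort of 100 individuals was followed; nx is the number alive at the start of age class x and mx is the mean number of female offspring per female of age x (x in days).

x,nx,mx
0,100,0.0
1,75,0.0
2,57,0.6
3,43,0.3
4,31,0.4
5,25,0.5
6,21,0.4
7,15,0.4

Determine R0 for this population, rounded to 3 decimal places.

lx = nx/n0 = nx/100: 1, 0.75, 0.57, 0.43, 0.31, 0.25, 0.21, 0.15
lx·mx by age: 0, 0, 0.342, 0.129, 0.124, 0.125, 0.084, 0.06
R0 = Σ lx·mx = 0.864 → 0.864

0.864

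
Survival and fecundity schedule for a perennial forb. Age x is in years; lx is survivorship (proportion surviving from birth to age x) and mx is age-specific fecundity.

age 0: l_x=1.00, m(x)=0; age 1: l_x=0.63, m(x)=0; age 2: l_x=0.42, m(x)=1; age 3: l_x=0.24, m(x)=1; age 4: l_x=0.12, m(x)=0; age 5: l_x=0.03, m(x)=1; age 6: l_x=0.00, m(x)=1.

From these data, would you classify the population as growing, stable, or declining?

R0 = Σ lx·mx = 0 + 0 + 0.42 + 0.24 + 0 + 0.03 + 0 = 0.69
R0 < 1, so the population is declining.

declining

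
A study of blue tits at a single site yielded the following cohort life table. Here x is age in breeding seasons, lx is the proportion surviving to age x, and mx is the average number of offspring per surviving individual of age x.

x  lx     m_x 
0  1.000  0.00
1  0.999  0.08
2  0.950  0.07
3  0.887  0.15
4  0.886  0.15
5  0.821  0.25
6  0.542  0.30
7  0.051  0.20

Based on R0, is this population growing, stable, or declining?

declining

R0 = Σ lx·mx = 0 + 0.07992 + 0.0665 + 0.13305 + 0.1329 + 0.20525 + 0.1626 + 0.0102 = 0.79042
R0 < 1, so the population is declining.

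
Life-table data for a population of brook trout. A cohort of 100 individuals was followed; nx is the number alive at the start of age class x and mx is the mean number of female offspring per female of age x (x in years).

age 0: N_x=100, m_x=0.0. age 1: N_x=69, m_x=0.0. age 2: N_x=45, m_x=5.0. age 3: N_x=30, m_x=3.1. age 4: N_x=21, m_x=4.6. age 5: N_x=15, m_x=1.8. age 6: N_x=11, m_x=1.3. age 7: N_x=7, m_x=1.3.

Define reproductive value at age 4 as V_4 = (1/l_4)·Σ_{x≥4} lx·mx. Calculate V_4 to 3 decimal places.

7.000

lx = nx/n0 = nx/100: 1, 0.69, 0.45, 0.3, 0.21, 0.15, 0.11, 0.07
lx·mx for x ≥ 4: 0.966, 0.27, 0.143, 0.091 → sum = 1.47
V_4 = 1.47 / l_4 = 1.47 / 0.21 = 7 → 7.000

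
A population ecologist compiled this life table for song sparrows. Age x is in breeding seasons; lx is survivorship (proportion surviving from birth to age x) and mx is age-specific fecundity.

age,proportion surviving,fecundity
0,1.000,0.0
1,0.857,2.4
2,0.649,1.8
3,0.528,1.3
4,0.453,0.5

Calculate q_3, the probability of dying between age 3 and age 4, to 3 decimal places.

q_3 = (l_3 − l_4) / l_3 = (0.528 − 0.453) / 0.528
     = 0.075 / 0.528 = 0.142045… → 0.142

0.142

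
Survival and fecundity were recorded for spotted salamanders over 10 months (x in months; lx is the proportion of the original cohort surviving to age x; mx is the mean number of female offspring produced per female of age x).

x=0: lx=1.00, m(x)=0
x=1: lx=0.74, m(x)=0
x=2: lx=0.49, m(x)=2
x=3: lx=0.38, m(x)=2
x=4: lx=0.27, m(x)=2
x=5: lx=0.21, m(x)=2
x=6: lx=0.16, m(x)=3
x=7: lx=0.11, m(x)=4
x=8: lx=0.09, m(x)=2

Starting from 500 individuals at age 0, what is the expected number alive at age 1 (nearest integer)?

370

Expected survivors = N0 · l_1 = 500 × 0.74 = 370 → 370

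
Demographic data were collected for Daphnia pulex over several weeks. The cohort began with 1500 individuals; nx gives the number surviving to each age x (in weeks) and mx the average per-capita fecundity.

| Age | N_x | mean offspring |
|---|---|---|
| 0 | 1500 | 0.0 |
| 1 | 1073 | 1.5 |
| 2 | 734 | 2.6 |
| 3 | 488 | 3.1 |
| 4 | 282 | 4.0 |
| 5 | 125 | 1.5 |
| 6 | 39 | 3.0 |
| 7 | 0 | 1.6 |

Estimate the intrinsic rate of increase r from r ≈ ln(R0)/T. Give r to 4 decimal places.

lx = nx/n0 = nx/1500: 1, 0.71533…, 0.48933…, 0.32533…, 0.188, 0.08333…, 0.026, 0
R0 = Σ lx·mx = 0 + 1.073… + 1.27227… + 1.00853… + 0.752 + 0.125… + 0.078 + 0 = 4.3088…
Σ x·lx·mx = 10.744133…; T = 10.744133…/4.3088… = 2.49353…
r ≈ ln(R0)/T = ln(4.3088…)/2.49353… = 0.585779… → 0.5858

0.5858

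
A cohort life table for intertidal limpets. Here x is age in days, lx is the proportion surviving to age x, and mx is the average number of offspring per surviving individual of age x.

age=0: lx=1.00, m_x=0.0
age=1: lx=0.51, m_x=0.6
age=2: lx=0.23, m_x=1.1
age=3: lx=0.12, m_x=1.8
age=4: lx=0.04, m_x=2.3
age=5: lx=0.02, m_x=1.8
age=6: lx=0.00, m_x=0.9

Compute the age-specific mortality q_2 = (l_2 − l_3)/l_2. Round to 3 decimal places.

q_2 = (l_2 − l_3) / l_2 = (0.23 − 0.12) / 0.23
     = 0.11 / 0.23 = 0.478261… → 0.478

0.478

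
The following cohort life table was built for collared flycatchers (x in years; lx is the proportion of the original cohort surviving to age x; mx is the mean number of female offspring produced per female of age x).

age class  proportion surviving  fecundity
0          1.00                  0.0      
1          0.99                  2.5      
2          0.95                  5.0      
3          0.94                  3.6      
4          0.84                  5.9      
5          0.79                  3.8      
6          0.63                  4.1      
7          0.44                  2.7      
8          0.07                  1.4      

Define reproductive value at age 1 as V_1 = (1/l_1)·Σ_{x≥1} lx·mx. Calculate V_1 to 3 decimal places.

lx·mx for x ≥ 1: 2.475, 4.75, 3.384, 4.956, 3.002, 2.583, 1.188, 0.098 → sum = 22.436
V_1 = 22.436 / l_1 = 22.436 / 0.99 = 22.662626… → 22.663

22.663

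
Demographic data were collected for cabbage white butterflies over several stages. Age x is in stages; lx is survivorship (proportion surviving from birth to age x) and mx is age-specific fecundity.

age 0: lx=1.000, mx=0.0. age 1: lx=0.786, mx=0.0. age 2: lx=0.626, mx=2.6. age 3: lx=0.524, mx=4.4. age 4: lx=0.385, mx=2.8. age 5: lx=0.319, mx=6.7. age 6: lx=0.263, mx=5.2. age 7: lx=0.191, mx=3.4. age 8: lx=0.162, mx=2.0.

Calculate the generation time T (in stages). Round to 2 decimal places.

4.27

lx·mx: 0, 0, 1.6276, 2.3056, 1.078, 2.1373, 1.3676, 0.6494, 0.324 → R0 = 9.4895
x·lx·mx: 0, 0, 3.2552, 6.9168, 4.312, 10.6865, 8.2056, 4.5458, 2.592 → Σ = 40.5139
T = 40.5139 / 9.4895 = 4.26934… → 4.27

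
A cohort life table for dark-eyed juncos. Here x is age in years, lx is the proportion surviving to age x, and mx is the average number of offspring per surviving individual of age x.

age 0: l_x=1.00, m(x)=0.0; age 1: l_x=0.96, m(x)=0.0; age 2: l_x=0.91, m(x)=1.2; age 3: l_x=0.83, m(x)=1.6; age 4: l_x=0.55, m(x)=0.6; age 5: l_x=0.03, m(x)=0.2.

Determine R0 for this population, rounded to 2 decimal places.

2.76

lx·mx by age: 0, 0, 1.092, 1.328, 0.33, 0.006
R0 = Σ lx·mx = 2.756 → 2.76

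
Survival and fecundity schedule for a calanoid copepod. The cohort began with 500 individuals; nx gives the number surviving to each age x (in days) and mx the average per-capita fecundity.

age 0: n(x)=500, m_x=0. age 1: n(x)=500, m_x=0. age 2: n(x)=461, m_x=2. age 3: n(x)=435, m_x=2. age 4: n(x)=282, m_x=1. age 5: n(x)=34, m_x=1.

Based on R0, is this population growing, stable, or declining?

lx = nx/n0 = nx/500: 1, 1, 0.922, 0.87, 0.564, 0.068
R0 = Σ lx·mx = 0 + 0 + 1.844 + 1.74 + 0.564 + 0.068 = 4.216
R0 > 1, so the population is growing.

growing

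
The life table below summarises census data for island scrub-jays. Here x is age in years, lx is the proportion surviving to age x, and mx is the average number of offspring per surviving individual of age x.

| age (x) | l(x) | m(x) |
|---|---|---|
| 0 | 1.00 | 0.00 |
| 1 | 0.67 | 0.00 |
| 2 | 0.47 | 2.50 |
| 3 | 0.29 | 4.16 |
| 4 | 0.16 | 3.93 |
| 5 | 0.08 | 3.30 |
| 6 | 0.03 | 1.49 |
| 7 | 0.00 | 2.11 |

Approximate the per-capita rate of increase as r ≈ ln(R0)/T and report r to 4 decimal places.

R0 = Σ lx·mx = 0 + 0 + 1.175 + 1.2064 + 0.6288 + 0.264 + 0.0447 + 0 = 3.3189
Σ x·lx·mx = 10.0726; T = 10.0726/3.3189 = 3.03492…
r ≈ ln(R0)/T = ln(3.3189)/3.03492… = 0.395277… → 0.3953

0.3953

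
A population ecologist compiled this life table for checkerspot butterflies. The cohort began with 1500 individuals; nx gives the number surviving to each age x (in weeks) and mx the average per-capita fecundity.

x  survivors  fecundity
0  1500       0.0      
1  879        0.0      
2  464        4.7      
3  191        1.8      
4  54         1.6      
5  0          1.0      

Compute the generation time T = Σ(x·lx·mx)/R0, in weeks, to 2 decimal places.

2.20

lx = nx/n0 = nx/1500: 1, 0.586, 0.30933…, 0.12733…, 0.036, 0
lx·mx: 0, 0, 1.453867…, 0.2292…, 0.0576, 0 → R0 = 1.740667…
x·lx·mx: 0, 0, 2.907733…, 0.6876…, 0.2304, 0 → Σ = 3.825733…
T = 3.825733… / 1.740667… = 2.197855… → 2.20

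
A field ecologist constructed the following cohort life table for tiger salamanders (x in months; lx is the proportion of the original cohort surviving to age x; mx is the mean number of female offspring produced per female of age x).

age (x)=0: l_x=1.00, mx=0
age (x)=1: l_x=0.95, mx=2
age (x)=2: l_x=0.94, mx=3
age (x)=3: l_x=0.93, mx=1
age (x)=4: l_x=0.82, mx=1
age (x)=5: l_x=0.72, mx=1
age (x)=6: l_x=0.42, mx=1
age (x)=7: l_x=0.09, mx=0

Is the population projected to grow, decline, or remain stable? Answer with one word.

R0 = Σ lx·mx = 0 + 1.9 + 2.82 + 0.93 + 0.82 + 0.72 + 0.42 + 0 = 7.61
R0 > 1, so the population is growing.

growing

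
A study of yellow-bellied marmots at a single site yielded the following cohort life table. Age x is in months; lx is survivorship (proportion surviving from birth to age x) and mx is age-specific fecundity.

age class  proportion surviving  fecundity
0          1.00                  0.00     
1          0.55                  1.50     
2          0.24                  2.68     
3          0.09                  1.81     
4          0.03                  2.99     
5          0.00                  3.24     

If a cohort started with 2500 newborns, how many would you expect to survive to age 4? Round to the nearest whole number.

Expected survivors = N0 · l_4 = 2500 × 0.03 = 75 → 75

75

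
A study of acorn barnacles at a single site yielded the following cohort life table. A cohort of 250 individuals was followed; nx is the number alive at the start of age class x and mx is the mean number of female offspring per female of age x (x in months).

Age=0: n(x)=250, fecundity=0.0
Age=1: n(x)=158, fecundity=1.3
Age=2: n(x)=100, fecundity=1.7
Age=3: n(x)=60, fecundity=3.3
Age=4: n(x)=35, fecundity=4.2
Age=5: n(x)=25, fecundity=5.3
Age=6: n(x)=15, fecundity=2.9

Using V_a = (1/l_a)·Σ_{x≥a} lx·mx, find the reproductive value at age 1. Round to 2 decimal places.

lx = nx/n0 = nx/250: 1, 0.632, 0.4, 0.24, 0.14, 0.1, 0.06
lx·mx for x ≥ 1: 0.8216, 0.68, 0.792, 0.588, 0.53, 0.174 → sum = 3.5856
V_1 = 3.5856 / l_1 = 3.5856 / 0.632 = 5.673418… → 5.67

5.67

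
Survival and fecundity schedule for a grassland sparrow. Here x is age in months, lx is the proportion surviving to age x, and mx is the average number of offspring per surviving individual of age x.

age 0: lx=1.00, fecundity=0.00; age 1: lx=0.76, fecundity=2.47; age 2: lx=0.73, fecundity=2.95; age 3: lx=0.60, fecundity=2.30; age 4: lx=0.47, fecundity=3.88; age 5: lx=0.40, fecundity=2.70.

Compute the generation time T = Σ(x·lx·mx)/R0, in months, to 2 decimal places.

2.77

lx·mx: 0, 1.8772, 2.1535, 1.38, 1.8236, 1.08 → R0 = 8.3143
x·lx·mx: 0, 1.8772, 4.307, 4.14, 7.2944, 5.4 → Σ = 23.0186
T = 23.0186 / 8.3143 = 2.768555… → 2.77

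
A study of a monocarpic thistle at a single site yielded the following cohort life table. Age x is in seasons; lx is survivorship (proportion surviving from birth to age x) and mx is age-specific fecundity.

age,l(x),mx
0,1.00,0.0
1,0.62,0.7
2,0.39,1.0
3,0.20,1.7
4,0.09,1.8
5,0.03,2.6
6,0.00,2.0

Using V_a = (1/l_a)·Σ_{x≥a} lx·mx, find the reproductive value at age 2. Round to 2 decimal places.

2.49

lx·mx for x ≥ 2: 0.39, 0.34, 0.162, 0.078, 0 → sum = 0.97
V_2 = 0.97 / l_2 = 0.97 / 0.39 = 2.487179… → 2.49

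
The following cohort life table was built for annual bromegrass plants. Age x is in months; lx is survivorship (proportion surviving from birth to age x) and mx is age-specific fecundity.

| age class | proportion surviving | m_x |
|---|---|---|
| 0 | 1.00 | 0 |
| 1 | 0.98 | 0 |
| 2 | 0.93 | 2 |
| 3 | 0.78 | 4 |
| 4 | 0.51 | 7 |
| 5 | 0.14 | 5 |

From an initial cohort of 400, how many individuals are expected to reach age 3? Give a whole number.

312

Expected survivors = N0 · l_3 = 400 × 0.78 = 312 → 312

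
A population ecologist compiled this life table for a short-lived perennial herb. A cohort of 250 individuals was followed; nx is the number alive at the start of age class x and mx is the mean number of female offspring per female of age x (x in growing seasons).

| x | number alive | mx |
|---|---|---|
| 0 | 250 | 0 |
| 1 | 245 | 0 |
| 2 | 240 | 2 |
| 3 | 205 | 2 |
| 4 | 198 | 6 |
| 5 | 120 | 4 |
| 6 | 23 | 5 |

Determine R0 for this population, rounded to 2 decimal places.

10.69

lx = nx/n0 = nx/250: 1, 0.98, 0.96, 0.82, 0.792, 0.48, 0.092
lx·mx by age: 0, 0, 1.92, 1.64, 4.752, 1.92, 0.46
R0 = Σ lx·mx = 10.692 → 10.69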